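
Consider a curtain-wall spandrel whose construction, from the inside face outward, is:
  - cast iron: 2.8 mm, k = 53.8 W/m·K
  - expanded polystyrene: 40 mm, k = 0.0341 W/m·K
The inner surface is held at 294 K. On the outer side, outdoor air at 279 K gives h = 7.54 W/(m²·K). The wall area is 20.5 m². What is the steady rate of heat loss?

Using the resistance-network approach (series):
R_cast iron = L/(kA) = 0.0028/(53.8×20.5) = 2.539×10^-6 K/W
R_expanded polystyrene = L/(kA) = 0.04/(0.0341×20.5) = 0.05722 K/W
R_outer film = 1/(h_o·A) = 1/(7.54×20.5) = 0.00647 K/W
R_total = 0.06369 K/W
Q = ΔT / R_total = 15 / 0.06369

Q ≈ 236 W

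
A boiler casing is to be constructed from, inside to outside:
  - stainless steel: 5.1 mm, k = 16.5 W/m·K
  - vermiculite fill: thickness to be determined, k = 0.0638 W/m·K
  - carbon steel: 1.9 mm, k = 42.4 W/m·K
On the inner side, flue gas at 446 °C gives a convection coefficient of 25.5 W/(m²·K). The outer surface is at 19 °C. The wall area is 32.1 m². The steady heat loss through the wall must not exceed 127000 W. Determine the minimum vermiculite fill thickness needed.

Series thermal resistances:
R_inner film = 1/(h_i·A) = 1/(25.5×32.1) = 0.001222 K/W
R_stainless steel = L/(kA) = 0.0051/(16.5×32.1) = 9.629×10^-6 K/W
R_carbon steel = L/(kA) = 0.0019/(42.4×32.1) = 1.396×10^-6 K/W
Sum of the known resistances R_other = 0.001233 K/W
Required total resistance R_tot = ΔT/Q_allow = 427/127000 = 0.003362 K/W
R_vermiculite fill = R_tot − R_other = 0.00213 K/W
L = R·k·A = 0.00213×0.0638×32.1

L ≈ 4.36 mm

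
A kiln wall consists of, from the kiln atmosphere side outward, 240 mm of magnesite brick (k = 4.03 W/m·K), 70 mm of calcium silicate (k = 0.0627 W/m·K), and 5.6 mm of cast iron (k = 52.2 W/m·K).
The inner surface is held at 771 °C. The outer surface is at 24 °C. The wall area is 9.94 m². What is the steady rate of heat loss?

Series thermal resistances:
R_magnesite brick = L/(kA) = 0.24/(4.03×9.94) = 0.005991 K/W
R_calcium silicate = L/(kA) = 0.07/(0.0627×9.94) = 0.1123 K/W
R_cast iron = L/(kA) = 0.0056/(52.2×9.94) = 1.079×10^-5 K/W
R_total = 0.1183 K/W
Q = ΔT / R_total = 747 / 0.1183

Q ≈ 6310 W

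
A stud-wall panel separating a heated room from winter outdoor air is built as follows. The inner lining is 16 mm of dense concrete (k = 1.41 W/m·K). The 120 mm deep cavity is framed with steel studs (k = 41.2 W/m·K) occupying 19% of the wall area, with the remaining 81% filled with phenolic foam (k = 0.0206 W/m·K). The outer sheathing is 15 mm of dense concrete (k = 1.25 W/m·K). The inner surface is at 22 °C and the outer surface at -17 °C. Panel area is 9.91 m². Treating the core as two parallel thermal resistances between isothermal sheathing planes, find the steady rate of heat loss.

Q ≈ 10000 W

Sheathing layers in series; stud and cavity paths in parallel between them.
R_inner = 0.016/(1.41×9.91) = 0.001145 K/W
R_stud  = 0.12/(41.2×0.19×9.91) = 0.001547 K/W
R_cav   = 0.12/(0.0206×0.81×9.91) = 0.7257 K/W
1/R_core = 1/R_stud + 1/R_cav → R_core = 0.001544 K/W
R_outer = 0.015/(1.25×9.91) = 0.001211 K/W
R_total = 0.0039 K/W
Q = ΔT/R_total = 39/0.0039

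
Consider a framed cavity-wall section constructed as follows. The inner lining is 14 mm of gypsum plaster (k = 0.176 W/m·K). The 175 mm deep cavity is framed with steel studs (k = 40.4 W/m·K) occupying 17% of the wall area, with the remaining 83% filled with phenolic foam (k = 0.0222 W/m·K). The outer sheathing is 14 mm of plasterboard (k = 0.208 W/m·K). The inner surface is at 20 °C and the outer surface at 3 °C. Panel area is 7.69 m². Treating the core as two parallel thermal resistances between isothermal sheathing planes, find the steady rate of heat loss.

Sheathing layers in series; stud and cavity paths in parallel between them.
R_inner = 0.014/(0.176×7.69) = 0.01034 K/W
R_stud  = 0.175/(40.4×0.17×7.69) = 0.003313 K/W
R_cav   = 0.175/(0.0222×0.83×7.69) = 1.235 K/W
1/R_core = 1/R_stud + 1/R_cav → R_core = 0.003305 K/W
R_outer = 0.014/(0.208×7.69) = 0.008753 K/W
R_total = 0.0224 K/W
Q = ΔT/R_total = 17/0.0224

Q ≈ 759 W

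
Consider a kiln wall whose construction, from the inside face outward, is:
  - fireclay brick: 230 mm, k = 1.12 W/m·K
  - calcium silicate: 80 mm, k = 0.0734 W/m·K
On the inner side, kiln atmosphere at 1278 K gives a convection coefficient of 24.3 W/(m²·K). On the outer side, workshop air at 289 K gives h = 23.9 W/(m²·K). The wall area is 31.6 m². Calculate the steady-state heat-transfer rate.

Q ≈ 22700 W

Series thermal resistances:
R_inner film = 1/(h_i·A) = 1/(24.3×31.6) = 0.001302 K/W
R_fireclay brick = L/(kA) = 0.23/(1.12×31.6) = 0.006499 K/W
R_calcium silicate = L/(kA) = 0.08/(0.0734×31.6) = 0.03449 K/W
R_outer film = 1/(h_o·A) = 1/(23.9×31.6) = 0.001324 K/W
R_total = 0.04362 K/W
Q = ΔT / R_total = 989 / 0.04362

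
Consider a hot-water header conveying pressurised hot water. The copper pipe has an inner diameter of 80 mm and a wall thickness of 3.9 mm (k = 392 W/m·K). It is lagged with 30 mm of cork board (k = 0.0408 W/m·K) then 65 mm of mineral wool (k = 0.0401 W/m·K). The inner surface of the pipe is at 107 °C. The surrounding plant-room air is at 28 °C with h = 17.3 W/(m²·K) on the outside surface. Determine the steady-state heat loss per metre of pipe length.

q′ ≈ 17.2 W/m

Per-layer cylindrical resistances, series-summed:
R_copper pipe wall = ln(43.9/40)/(2π×392×1) = 3.777×10^-5 K/W
R_cork board = ln(73.9/43.9)/(2π×0.0408×1) = 2.032 K/W
R_mineral wool = ln(138.9/73.9)/(2π×0.0401×1) = 2.505 K/W
R_outer film = 1/(h_o·2πr_oL) = 1/(17.3×2π×0.1389×1) = 0.06623 K/W
R_total = 4.602 K/W
Q = ΔT/R_total = 79/4.602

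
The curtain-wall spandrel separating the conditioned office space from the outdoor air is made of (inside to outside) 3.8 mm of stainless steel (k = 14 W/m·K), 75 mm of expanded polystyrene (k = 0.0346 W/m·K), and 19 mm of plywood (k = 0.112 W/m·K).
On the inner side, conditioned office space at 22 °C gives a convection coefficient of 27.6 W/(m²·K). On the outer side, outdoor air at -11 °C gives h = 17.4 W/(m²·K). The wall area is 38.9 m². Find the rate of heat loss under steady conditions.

Q ≈ 528 W

Using the resistance-network approach (series):
R_inner film = 1/(h_i·A) = 1/(27.6×38.9) = 9.314×10^-4 K/W
R_stainless steel = L/(kA) = 0.0038/(14×38.9) = 6.978×10^-6 K/W
R_expanded polystyrene = L/(kA) = 0.075/(0.0346×38.9) = 0.05572 K/W
R_plywood = L/(kA) = 0.019/(0.112×38.9) = 0.004361 K/W
R_outer film = 1/(h_o·A) = 1/(17.4×38.9) = 0.001477 K/W
R_total = 0.0625 K/W
Q = ΔT / R_total = 33 / 0.0625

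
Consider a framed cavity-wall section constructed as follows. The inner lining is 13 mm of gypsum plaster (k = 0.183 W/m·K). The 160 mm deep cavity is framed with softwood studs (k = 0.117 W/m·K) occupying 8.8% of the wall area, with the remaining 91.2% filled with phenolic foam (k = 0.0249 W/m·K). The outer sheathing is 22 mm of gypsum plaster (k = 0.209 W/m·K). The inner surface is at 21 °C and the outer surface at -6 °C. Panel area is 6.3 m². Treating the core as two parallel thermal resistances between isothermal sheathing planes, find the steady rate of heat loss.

Q ≈ 33.9 W

Sheathing layers in series; stud and cavity paths in parallel between them.
R_inner = 0.013/(0.183×6.3) = 0.01128 K/W
R_stud  = 0.16/(0.117×0.088×6.3) = 2.467 K/W
R_cav   = 0.16/(0.0249×0.912×6.3) = 1.118 K/W
1/R_core = 1/R_stud + 1/R_cav → R_core = 0.7695 K/W
R_outer = 0.022/(0.209×6.3) = 0.01671 K/W
R_total = 0.7975 K/W
Q = ΔT/R_total = 27/0.7975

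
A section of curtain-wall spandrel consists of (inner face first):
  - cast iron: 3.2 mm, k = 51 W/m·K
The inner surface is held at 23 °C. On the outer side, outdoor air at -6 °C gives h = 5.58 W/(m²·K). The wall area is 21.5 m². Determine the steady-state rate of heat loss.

Q ≈ 3480 W

Treating each layer as a thermal resistance in series:
R_cast iron = L/(kA) = 0.0032/(51×21.5) = 2.918×10^-6 K/W
R_outer film = 1/(h_o·A) = 1/(5.58×21.5) = 0.008335 K/W
R_total = 0.008338 K/W
Q = ΔT / R_total = 29 / 0.008338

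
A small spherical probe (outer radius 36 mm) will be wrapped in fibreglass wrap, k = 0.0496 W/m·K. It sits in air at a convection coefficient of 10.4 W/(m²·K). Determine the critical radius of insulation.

For a sphere r_cr = 2k/h = 2×0.0496/10.4
r_cr = 9.54 mm; since the bare radius (36 mm) is above r_cr, any added insulation will reduce heat loss.

r_cr ≈ 9.54 mm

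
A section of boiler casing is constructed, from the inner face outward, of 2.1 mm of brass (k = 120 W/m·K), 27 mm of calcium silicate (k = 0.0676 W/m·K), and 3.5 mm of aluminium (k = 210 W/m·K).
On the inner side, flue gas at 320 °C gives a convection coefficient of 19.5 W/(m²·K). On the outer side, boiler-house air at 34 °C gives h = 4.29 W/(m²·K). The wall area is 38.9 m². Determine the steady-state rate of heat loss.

Thermal resistances in series:
R_inner film = 1/(h_i·A) = 1/(19.5×38.9) = 0.001318 K/W
R_brass = L/(kA) = 0.0021/(120×38.9) = 4.499×10^-7 K/W
R_calcium silicate = L/(kA) = 0.027/(0.0676×38.9) = 0.01027 K/W
R_aluminium = L/(kA) = 0.0035/(210×38.9) = 4.284×10^-7 K/W
R_outer film = 1/(h_o·A) = 1/(4.29×38.9) = 0.005992 K/W
R_total = 0.01758 K/W
Q = ΔT / R_total = 286 / 0.01758

Q ≈ 16300 W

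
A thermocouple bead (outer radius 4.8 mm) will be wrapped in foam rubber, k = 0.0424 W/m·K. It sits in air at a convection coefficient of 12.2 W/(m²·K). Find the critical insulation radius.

r_cr ≈ 6.95 mm

For a sphere r_cr = 2k/h = 2×0.0424/12.2
r_cr = 6.95 mm; since the bare radius (4.8 mm) is below r_cr, adding a thin layer of insulation will *increase* heat loss.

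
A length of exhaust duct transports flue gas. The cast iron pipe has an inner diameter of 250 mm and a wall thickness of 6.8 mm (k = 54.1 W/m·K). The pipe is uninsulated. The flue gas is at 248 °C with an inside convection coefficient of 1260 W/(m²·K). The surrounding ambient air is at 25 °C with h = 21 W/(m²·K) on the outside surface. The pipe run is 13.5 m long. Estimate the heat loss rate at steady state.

Q ≈ 51300 W

Treating each annulus and film as a series resistance:
R_inner film = 1/(h_i·2πr₁L) = 1/(1260×2π×0.125×13.5) = 7.485×10^-5 K/W
R_cast iron pipe wall = ln(131.8/125)/(2π×54.1×13.5) = 1.154×10^-5 K/W
R_outer film = 1/(h_o·2πr_oL) = 1/(21×2π×0.1318×13.5) = 0.004259 K/W
R_total = 0.004346 K/W
Q = ΔT/R_total = 223/0.004346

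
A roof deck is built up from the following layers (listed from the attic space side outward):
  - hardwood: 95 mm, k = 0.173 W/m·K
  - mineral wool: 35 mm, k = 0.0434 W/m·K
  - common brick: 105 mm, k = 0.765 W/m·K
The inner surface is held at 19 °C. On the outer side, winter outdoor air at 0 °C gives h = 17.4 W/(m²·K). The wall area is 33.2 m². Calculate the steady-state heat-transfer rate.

Using the resistance-network approach (series):
R_hardwood = L/(kA) = 0.095/(0.173×33.2) = 0.01654 K/W
R_mineral wool = L/(kA) = 0.035/(0.0434×33.2) = 0.02429 K/W
R_common brick = L/(kA) = 0.105/(0.765×33.2) = 0.004134 K/W
R_outer film = 1/(h_o·A) = 1/(17.4×33.2) = 0.001731 K/W
R_total = 0.0467 K/W
Q = ΔT / R_total = 19 / 0.0467

Q ≈ 407 W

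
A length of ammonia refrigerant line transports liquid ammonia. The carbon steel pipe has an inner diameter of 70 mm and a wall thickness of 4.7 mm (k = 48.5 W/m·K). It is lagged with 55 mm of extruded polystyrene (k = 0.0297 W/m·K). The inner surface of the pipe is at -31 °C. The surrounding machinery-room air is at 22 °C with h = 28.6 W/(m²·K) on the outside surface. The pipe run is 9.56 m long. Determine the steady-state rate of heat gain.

Treating each annulus and film as a series resistance:
R_carbon steel pipe wall = ln(39.7/35)/(2π×48.5×9.56) = 4.325×10^-5 K/W
R_extruded polystyrene = ln(94.7/39.7)/(2π×0.0297×9.56) = 0.4873 K/W
R_outer film = 1/(h_o·2πr_oL) = 1/(28.6×2π×0.0947×9.56) = 0.006147 K/W
R_total = 0.4935 K/W
Q = ΔT/R_total = 53/0.4935

Q ≈ 107 W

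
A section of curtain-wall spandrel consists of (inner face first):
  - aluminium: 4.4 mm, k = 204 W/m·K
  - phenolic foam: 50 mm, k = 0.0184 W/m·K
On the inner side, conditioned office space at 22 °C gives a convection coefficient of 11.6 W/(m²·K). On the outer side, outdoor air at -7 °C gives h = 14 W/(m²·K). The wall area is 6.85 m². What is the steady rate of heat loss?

Q ≈ 69.1 W

Using the resistance-network approach (series):
R_inner film = 1/(h_i·A) = 1/(11.6×6.85) = 0.01258 K/W
R_aluminium = L/(kA) = 0.0044/(204×6.85) = 3.149×10^-6 K/W
R_phenolic foam = L/(kA) = 0.05/(0.0184×6.85) = 0.3967 K/W
R_outer film = 1/(h_o·A) = 1/(14×6.85) = 0.01043 K/W
R_total = 0.4197 K/W
Q = ΔT / R_total = 29 / 0.4197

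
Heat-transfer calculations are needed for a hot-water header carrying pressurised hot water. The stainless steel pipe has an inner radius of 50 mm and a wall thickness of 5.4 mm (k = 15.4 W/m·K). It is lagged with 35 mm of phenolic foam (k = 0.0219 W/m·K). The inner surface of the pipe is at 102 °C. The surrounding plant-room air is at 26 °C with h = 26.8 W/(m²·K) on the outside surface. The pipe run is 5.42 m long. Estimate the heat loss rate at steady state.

Treating each annulus and film as a series resistance:
R_stainless steel pipe wall = ln(55.4/50)/(2π×15.4×5.42) = 1.956×10^-4 K/W
R_phenolic foam = ln(90.4/55.4)/(2π×0.0219×5.42) = 0.6566 K/W
R_outer film = 1/(h_o·2πr_oL) = 1/(26.8×2π×0.0904×5.42) = 0.01212 K/W
R_total = 0.6689 K/W
Q = ΔT/R_total = 76/0.6689

Q ≈ 114 W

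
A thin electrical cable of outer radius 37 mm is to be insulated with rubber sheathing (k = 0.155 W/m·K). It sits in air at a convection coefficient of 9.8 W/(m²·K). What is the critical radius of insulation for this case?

For a cylinder r_cr = k/h = 0.155/9.8
r_cr = 15.8 mm; since the bare radius (37 mm) is above r_cr, any added insulation will reduce heat loss.

r_cr ≈ 15.8 mm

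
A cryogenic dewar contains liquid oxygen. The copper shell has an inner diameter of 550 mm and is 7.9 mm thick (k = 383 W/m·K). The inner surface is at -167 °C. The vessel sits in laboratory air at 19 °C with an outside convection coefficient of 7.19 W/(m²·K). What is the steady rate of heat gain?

For a spherical shell R = (1/r₁ − 1/r₂)/(4πk); film R = 1/(h·4πr²). In series:
R_copper shell = (1/0.275 − 1/0.2829)/(4π×383) = 2.11×10^-5 K/W
R_outer film = 1/(h·4πr_o²) = 1/(7.19×4π×0.2829²) = 0.1383 K/W
R_total = 0.1383 K/W
Q = ΔT/R_total = 186/0.1383

Q ≈ 1340 W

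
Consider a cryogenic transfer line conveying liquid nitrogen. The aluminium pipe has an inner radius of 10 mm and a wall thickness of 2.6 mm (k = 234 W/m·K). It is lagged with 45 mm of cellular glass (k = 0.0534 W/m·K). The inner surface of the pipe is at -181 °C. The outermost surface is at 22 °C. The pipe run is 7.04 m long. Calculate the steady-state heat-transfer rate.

For a radial system each layer contributes R = ln(r_out/r_in)/(2πkL); films add R = 1/(hA).
R_aluminium pipe wall = ln(12.6/10)/(2π×234×7.04) = 2.233×10^-5 K/W
R_cellular glass = ln(57.6/12.6)/(2π×0.0534×7.04) = 0.6434 K/W
R_total = 0.6435 K/W
Q = ΔT/R_total = 203/0.6435

Q ≈ 315 W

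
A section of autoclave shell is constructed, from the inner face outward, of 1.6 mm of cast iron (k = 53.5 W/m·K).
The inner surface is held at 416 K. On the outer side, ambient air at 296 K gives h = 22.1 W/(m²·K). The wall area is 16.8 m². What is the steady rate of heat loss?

Q ≈ 44500 W

Model the wall as resistances in series:
R_cast iron = L/(kA) = 0.0016/(53.5×16.8) = 1.78×10^-6 K/W
R_outer film = 1/(h_o·A) = 1/(22.1×16.8) = 0.002693 K/W
R_total = 0.002695 K/W
Q = ΔT / R_total = 120 / 0.002695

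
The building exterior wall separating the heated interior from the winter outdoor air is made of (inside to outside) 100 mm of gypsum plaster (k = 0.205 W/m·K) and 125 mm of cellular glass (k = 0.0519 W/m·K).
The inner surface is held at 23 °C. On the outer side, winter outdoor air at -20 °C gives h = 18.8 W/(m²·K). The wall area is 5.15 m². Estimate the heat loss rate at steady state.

Q ≈ 75.1 W

Thermal resistances in series:
R_gypsum plaster = L/(kA) = 0.1/(0.205×5.15) = 0.09472 K/W
R_cellular glass = L/(kA) = 0.125/(0.0519×5.15) = 0.4677 K/W
R_outer film = 1/(h_o·A) = 1/(18.8×5.15) = 0.01033 K/W
R_total = 0.5727 K/W
Q = ΔT / R_total = 43 / 0.5727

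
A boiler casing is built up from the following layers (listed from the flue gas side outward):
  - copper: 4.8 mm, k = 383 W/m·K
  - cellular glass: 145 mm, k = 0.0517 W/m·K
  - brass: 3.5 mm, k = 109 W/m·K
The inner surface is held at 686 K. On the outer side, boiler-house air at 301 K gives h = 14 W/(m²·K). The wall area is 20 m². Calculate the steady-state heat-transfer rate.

Using the resistance-network approach (series):
R_copper = L/(kA) = 0.0048/(383×20) = 6.266×10^-7 K/W
R_cellular glass = L/(kA) = 0.145/(0.0517×20) = 0.1402 K/W
R_brass = L/(kA) = 0.0035/(109×20) = 1.606×10^-6 K/W
R_outer film = 1/(h_o·A) = 1/(14×20) = 0.003571 K/W
R_total = 0.1438 K/W
Q = ΔT / R_total = 385 / 0.1438

Q ≈ 2680 W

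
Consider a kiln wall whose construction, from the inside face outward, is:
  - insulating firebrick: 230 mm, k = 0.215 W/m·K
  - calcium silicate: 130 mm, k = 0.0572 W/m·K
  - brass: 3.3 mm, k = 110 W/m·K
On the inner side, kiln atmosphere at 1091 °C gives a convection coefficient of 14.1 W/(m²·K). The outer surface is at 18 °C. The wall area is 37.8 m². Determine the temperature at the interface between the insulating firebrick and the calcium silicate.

T ≈ 732 °C

Treating each layer as a thermal resistance in series:
R_inner film = 1/(h_i·A) = 1/(14.1×37.8) = 0.001876 K/W
R_insulating firebrick = L/(kA) = 0.23/(0.215×37.8) = 0.0283 K/W
R_calcium silicate = L/(kA) = 0.13/(0.0572×37.8) = 0.06013 K/W
R_brass = L/(kA) = 0.0033/(110×37.8) = 7.937×10^-7 K/W
R_total = 0.0903 K/W;  Q = ΔT/R_total = 1073/0.0903 = 11880 W
T_interface = T_inner − Q·ΣR(inner→interface) = 1091 − 11900×0.03018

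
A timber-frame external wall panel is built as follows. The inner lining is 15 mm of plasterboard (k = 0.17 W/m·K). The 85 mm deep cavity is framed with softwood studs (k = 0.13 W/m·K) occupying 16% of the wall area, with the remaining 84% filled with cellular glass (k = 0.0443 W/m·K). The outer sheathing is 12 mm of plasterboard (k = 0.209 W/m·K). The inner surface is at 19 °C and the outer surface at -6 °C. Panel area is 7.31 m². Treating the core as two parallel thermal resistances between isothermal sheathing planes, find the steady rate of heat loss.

Q ≈ 113 W

Sheathing layers in series; stud and cavity paths in parallel between them.
R_inner = 0.015/(0.17×7.31) = 0.01207 K/W
R_stud  = 0.085/(0.13×0.16×7.31) = 0.559 K/W
R_cav   = 0.085/(0.0443×0.84×7.31) = 0.3125 K/W
1/R_core = 1/R_stud + 1/R_cav → R_core = 0.2004 K/W
R_outer = 0.012/(0.209×7.31) = 0.007854 K/W
R_total = 0.2204 K/W
Q = ΔT/R_total = 25/0.2204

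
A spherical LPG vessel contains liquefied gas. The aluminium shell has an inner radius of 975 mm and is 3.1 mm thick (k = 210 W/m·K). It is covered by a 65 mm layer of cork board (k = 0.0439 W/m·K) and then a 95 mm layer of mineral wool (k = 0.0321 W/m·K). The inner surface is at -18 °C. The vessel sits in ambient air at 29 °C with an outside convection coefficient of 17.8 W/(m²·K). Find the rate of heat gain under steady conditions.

Spherical conduction: R = (1/r_in − 1/r_out)/(4πk) per layer; series-sum.
R_aluminium shell = (1/0.975 − 1/0.9781)/(4π×210) = 1.232×10^-6 K/W
R_cork board = (1/0.9781 − 1/1.0431)/(4π×0.0439) = 0.1155 K/W
R_mineral wool = (1/1.0431 − 1/1.1381)/(4π×0.0321) = 0.1984 K/W
R_outer film = 1/(h·4πr_o²) = 1/(17.8×4π×1.1381²) = 0.003452 K/W
R_total = 0.3173 K/W
Q = ΔT/R_total = 47/0.3173

Q ≈ 148 W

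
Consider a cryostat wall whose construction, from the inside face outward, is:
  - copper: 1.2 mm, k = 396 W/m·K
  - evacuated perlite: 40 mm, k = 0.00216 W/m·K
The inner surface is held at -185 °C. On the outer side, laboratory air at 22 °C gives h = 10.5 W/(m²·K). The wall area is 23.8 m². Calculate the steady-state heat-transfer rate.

Model the wall as resistances in series:
R_copper = L/(kA) = 0.0012/(396×23.8) = 1.273×10^-7 K/W
R_evacuated perlite = L/(kA) = 0.04/(0.00216×23.8) = 0.7781 K/W
R_outer film = 1/(h_o·A) = 1/(10.5×23.8) = 0.004002 K/W
R_total = 0.7821 K/W
Q = ΔT / R_total = 207 / 0.7821

Q ≈ 265 W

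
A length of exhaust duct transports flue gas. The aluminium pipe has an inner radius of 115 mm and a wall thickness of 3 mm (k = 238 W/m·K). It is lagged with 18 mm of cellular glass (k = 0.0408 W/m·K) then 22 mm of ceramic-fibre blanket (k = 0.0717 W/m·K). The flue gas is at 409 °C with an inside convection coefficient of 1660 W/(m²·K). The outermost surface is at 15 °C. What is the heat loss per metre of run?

q′ ≈ 444 W/m

Cylindrical conduction, so R = ln(r₂/r₁)/(2πkL) per layer, in series:
R_inner film = 1/(h_i·2πr₁L) = 1/(1660×2π×0.115×1) = 8.337×10^-4 K/W
R_aluminium pipe wall = ln(118/115)/(2π×238×1) = 1.722×10^-5 K/W
R_cellular glass = ln(136/118)/(2π×0.0408×1) = 0.5538 K/W
R_ceramic-fibre blanket = ln(158/136)/(2π×0.0717×1) = 0.3328 K/W
R_total = 0.8875 K/W
Q = ΔT/R_total = 394/0.8875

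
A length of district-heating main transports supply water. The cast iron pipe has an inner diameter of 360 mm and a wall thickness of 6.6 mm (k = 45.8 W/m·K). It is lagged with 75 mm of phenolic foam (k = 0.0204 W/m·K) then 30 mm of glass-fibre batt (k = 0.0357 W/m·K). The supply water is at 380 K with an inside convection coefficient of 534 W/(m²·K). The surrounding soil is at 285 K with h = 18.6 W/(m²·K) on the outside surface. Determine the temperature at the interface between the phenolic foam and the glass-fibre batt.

T ≈ 300 K

For a radial system each layer contributes R = ln(r_out/r_in)/(2πkL); films add R = 1/(hA).
R_inner film = 1/(h_i·2πr₁L) = 1/(534×2π×0.18×1) = 0.001656 K/W
R_cast iron pipe wall = ln(186.6/180)/(2π×45.8×1) = 1.251×10^-4 K/W
R_phenolic foam = ln(261.6/186.6)/(2π×0.0204×1) = 2.636 K/W
R_glass-fibre batt = ln(291.6/261.6)/(2π×0.0357×1) = 0.484 K/W
R_outer film = 1/(h_o·2πr_oL) = 1/(18.6×2π×0.2916×1) = 0.02934 K/W
R_total = 3.151 K/W
Q = ΔT/R_total = 95/3.151
Q = 30.1 W/m
T_interface = T_inner − Q·ΣR(inner→interface) = 380 − 30.1×2.638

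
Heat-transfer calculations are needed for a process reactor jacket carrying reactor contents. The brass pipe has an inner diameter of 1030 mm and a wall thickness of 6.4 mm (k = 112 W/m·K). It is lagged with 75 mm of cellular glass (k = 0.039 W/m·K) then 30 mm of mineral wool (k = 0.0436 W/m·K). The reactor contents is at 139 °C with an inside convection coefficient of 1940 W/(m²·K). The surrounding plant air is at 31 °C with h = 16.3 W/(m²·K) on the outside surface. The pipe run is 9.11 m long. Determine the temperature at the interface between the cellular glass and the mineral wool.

Radial resistances (cylindrical: R_cond = ln(r_o/r_i)/(2πkL), R_conv = 1/(h·2πrL)):
R_inner film = 1/(h_i·2πr₁L) = 1/(1940×2π×0.515×9.11) = 1.749×10^-5 K/W
R_brass pipe wall = ln(521.4/515)/(2π×112×9.11) = 1.927×10^-6 K/W
R_cellular glass = ln(596.4/521.4)/(2π×0.039×9.11) = 0.0602 K/W
R_mineral wool = ln(626.4/596.4)/(2π×0.0436×9.11) = 0.01967 K/W
R_outer film = 1/(h_o·2πr_oL) = 1/(16.3×2π×0.6264×9.11) = 0.001711 K/W
R_total = 0.0816 K/W
Q = ΔT/R_total = 108/0.0816
Q = 1320 W
T_interface = T_inner − Q·ΣR(inner→interface) = 139 − 1320×0.06022

T ≈ 59.3 °C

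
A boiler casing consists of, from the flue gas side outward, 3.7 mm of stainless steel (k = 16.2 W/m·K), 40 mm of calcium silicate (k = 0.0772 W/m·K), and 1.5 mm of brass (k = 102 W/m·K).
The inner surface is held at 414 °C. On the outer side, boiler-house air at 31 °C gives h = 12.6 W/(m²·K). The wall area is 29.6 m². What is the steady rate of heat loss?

Q ≈ 19000 W

Model the wall as resistances in series:
R_stainless steel = L/(kA) = 0.0037/(16.2×29.6) = 7.716×10^-6 K/W
R_calcium silicate = L/(kA) = 0.04/(0.0772×29.6) = 0.0175 K/W
R_brass = L/(kA) = 0.0015/(102×29.6) = 4.968×10^-7 K/W
R_outer film = 1/(h_o·A) = 1/(12.6×29.6) = 0.002681 K/W
R_total = 0.02019 K/W
Q = ΔT / R_total = 383 / 0.02019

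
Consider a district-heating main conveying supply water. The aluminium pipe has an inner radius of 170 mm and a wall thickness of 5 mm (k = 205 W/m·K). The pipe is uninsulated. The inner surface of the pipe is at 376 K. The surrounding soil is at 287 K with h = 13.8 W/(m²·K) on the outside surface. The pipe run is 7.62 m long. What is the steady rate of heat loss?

Q ≈ 10300 W

Per-layer cylindrical resistances, series-summed:
R_aluminium pipe wall = ln(175/170)/(2π×205×7.62) = 2.953×10^-6 K/W
R_outer film = 1/(h_o·2πr_oL) = 1/(13.8×2π×0.175×7.62) = 0.008649 K/W
R_total = 0.008652 K/W
Q = ΔT/R_total = 89/0.008652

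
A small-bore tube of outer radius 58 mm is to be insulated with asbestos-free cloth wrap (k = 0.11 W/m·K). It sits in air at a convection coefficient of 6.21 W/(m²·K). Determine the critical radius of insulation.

r_cr ≈ 17.7 mm

For a cylinder r_cr = k/h = 0.11/6.21
r_cr = 17.7 mm; since the bare radius (58 mm) is above r_cr, any added insulation will reduce heat loss.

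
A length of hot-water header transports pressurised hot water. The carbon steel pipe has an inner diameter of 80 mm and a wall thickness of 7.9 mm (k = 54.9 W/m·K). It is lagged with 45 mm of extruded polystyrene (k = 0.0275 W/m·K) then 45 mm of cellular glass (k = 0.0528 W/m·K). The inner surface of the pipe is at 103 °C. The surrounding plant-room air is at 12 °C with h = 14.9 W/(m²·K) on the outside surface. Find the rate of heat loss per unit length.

Cylindrical conduction, so R = ln(r₂/r₁)/(2πkL) per layer, in series:
R_carbon steel pipe wall = ln(47.9/40)/(2π×54.9×1) = 5.225×10^-4 K/W
R_extruded polystyrene = ln(92.9/47.9)/(2π×0.0275×1) = 3.834 K/W
R_cellular glass = ln(137.9/92.9)/(2π×0.0528×1) = 1.191 K/W
R_outer film = 1/(h_o·2πr_oL) = 1/(14.9×2π×0.1379×1) = 0.07746 K/W
R_total = 5.102 K/W
Q = ΔT/R_total = 91/5.102

q′ ≈ 17.8 W/m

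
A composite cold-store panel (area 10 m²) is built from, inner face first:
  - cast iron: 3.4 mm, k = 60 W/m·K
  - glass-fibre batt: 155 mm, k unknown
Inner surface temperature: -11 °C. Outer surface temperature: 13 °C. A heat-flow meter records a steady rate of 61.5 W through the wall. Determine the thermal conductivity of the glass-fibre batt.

k ≈ 0.0397 W/(m·K)

Thermal resistances in series:
R_cast iron = L/(kA) = 0.0034/(60×10) = 5.667×10^-6 K/W
Sum of known resistances R_other = 5.667×10^-6 K/W
Total R = ΔT/Q = 24/61.5 = 0.3902 K/W
R_glass-fibre batt = R_total − R_other = 0.3902 K/W
k = L/(R·A) = 0.155/(0.3902×10)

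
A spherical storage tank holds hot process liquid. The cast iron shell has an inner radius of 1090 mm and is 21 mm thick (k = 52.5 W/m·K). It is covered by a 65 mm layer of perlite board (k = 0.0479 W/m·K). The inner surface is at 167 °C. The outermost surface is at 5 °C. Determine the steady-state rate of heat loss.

Q ≈ 1960 W

Each spherical layer contributes R = (1/r_i − 1/r_o)/(4πk):
R_cast iron shell = (1/1.09 − 1/1.111)/(4π×52.5) = 2.629×10^-5 K/W
R_perlite board = (1/1.111 − 1/1.176)/(4π×0.0479) = 0.08265 K/W
R_total = 0.08268 K/W
Q = ΔT/R_total = 162/0.08268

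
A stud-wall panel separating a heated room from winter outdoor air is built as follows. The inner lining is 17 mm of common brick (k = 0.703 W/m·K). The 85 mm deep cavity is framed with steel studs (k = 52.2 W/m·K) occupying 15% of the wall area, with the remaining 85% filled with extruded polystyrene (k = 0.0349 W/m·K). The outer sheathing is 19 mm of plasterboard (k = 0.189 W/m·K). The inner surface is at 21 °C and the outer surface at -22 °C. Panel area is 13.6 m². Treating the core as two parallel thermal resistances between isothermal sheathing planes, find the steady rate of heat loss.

Q ≈ 4320 W

Sheathing layers in series; stud and cavity paths in parallel between them.
R_inner = 0.017/(0.703×13.6) = 0.001778 K/W
R_stud  = 0.085/(52.2×0.15×13.6) = 7.982×10^-4 K/W
R_cav   = 0.085/(0.0349×0.85×13.6) = 0.2107 K/W
1/R_core = 1/R_stud + 1/R_cav → R_core = 7.952×10^-4 K/W
R_outer = 0.019/(0.189×13.6) = 0.007392 K/W
R_total = 0.009965 K/W
Q = ΔT/R_total = 43/0.009965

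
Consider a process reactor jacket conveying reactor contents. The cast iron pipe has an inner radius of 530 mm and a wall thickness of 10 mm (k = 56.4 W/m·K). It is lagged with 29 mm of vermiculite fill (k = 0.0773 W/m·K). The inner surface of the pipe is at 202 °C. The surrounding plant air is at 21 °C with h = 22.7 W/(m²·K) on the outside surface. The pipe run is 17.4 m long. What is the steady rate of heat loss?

Radial resistances (cylindrical: R_cond = ln(r_o/r_i)/(2πkL), R_conv = 1/(h·2πrL)):
R_cast iron pipe wall = ln(540/530)/(2π×56.4×17.4) = 3.031×10^-6 K/W
R_vermiculite fill = ln(569/540)/(2π×0.0773×17.4) = 0.00619 K/W
R_outer film = 1/(h_o·2πr_oL) = 1/(22.7×2π×0.569×17.4) = 7.082×10^-4 K/W
R_total = 0.006901 K/W
Q = ΔT/R_total = 181/0.006901

Q ≈ 26200 W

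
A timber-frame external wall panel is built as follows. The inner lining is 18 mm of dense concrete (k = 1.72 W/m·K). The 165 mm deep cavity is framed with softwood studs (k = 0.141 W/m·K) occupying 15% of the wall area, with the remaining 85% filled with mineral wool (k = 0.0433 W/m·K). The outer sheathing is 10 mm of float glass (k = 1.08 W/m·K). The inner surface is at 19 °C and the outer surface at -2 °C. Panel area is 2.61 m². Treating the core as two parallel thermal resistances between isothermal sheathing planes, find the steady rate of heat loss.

Sheathing layers in series; stud and cavity paths in parallel between them.
R_inner = 0.018/(1.72×2.61) = 0.00401 K/W
R_stud  = 0.165/(0.141×0.15×2.61) = 2.989 K/W
R_cav   = 0.165/(0.0433×0.85×2.61) = 1.718 K/W
1/R_core = 1/R_stud + 1/R_cav → R_core = 1.091 K/W
R_outer = 0.01/(1.08×2.61) = 0.003548 K/W
R_total = 1.098 K/W
Q = ΔT/R_total = 21/1.098

Q ≈ 19.1 W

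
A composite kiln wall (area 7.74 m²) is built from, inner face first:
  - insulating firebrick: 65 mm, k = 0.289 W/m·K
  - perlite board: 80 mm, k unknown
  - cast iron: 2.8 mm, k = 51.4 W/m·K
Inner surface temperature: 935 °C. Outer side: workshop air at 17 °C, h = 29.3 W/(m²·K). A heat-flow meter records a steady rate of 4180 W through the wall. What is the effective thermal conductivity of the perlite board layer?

k ≈ 0.0555 W/(m·K)

Series thermal resistances:
R_insulating firebrick = L/(kA) = 0.065/(0.289×7.74) = 0.02906 K/W
R_cast iron = L/(kA) = 0.0028/(51.4×7.74) = 7.038×10^-6 K/W
R_outer film = 1/(h_o·A) = 1/(29.3×7.74) = 0.00441 K/W
Sum of known resistances R_other = 0.03348 K/W
Total R = ΔT/Q = 918/4180 = 0.2196 K/W
R_perlite board = R_total − R_other = 0.1861 K/W
k = L/(R·A) = 0.08/(0.1861×7.74)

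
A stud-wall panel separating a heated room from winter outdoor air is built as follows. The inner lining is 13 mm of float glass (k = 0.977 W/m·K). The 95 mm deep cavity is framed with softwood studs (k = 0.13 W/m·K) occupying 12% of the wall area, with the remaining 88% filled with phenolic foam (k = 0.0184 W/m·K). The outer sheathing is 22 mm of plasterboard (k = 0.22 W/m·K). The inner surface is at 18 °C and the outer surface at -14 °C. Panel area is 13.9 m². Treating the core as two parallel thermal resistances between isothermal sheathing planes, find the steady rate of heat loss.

Sheathing layers in series; stud and cavity paths in parallel between them.
R_inner = 0.013/(0.977×13.9) = 9.573×10^-4 K/W
R_stud  = 0.095/(0.13×0.12×13.9) = 0.4381 K/W
R_cav   = 0.095/(0.0184×0.88×13.9) = 0.4221 K/W
1/R_core = 1/R_stud + 1/R_cav → R_core = 0.215 K/W
R_outer = 0.022/(0.22×13.9) = 0.007194 K/W
R_total = 0.2231 K/W
Q = ΔT/R_total = 32/0.2231

Q ≈ 143 W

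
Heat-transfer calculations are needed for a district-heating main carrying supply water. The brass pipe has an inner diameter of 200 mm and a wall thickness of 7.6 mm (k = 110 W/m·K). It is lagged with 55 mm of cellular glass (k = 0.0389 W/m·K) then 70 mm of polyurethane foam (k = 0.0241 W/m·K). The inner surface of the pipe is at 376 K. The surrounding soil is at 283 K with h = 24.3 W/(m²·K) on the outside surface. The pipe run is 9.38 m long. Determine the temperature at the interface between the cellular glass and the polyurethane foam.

T ≈ 338 K

Treating each annulus and film as a series resistance:
R_brass pipe wall = ln(107.6/100)/(2π×110×9.38) = 1.13×10^-5 K/W
R_cellular glass = ln(162.6/107.6)/(2π×0.0389×9.38) = 0.1801 K/W
R_polyurethane foam = ln(232.6/162.6)/(2π×0.0241×9.38) = 0.2521 K/W
R_outer film = 1/(h_o·2πr_oL) = 1/(24.3×2π×0.2326×9.38) = 0.003002 K/W
R_total = 0.4352 K/W
Q = ΔT/R_total = 93/0.4352
Q = 214 W
T_interface = T_inner − Q·ΣR(inner→interface) = 376 − 214×0.1801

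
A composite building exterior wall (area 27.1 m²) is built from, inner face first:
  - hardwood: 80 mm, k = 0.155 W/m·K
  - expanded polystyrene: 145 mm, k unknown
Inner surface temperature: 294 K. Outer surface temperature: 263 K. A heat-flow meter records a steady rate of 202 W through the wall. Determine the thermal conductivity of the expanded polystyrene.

k ≈ 0.0398 W/(m·K)

Using the resistance-network approach (series):
R_hardwood = L/(kA) = 0.08/(0.155×27.1) = 0.01905 K/W
Sum of known resistances R_other = 0.01905 K/W
Total R = ΔT/Q = 31/202 = 0.1535 K/W
R_expanded polystyrene = R_total − R_other = 0.1344 K/W
k = L/(R·A) = 0.145/(0.1344×27.1)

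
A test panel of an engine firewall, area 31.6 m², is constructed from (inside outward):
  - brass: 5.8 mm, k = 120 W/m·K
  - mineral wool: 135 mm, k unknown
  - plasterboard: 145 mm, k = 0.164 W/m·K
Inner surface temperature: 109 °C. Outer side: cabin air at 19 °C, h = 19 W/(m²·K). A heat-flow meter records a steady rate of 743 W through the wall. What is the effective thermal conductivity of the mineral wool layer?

Using the resistance-network approach (series):
R_brass = L/(kA) = 0.0058/(120×31.6) = 1.53×10^-6 K/W
R_plasterboard = L/(kA) = 0.145/(0.164×31.6) = 0.02798 K/W
R_outer film = 1/(h_o·A) = 1/(19×31.6) = 0.001666 K/W
Sum of known resistances R_other = 0.02965 K/W
Total R = ΔT/Q = 90/743 = 0.1211 K/W
R_mineral wool = R_total − R_other = 0.09148 K/W
k = L/(R·A) = 0.135/(0.09148×31.6)

k ≈ 0.0467 W/(m·K)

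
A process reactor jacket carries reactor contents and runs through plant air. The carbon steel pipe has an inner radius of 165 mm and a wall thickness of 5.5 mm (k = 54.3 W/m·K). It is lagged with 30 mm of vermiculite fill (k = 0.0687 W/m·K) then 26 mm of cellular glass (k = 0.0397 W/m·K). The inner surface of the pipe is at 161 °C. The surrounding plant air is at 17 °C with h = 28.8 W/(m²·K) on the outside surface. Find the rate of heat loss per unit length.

q′ ≈ 162 W/m

Cylindrical conduction, so R = ln(r₂/r₁)/(2πkL) per layer, in series:
R_carbon steel pipe wall = ln(170.5/165)/(2π×54.3×1) = 9.611×10^-5 K/W
R_vermiculite fill = ln(200.5/170.5)/(2π×0.0687×1) = 0.3755 K/W
R_cellular glass = ln(226.5/200.5)/(2π×0.0397×1) = 0.4888 K/W
R_outer film = 1/(h_o·2πr_oL) = 1/(28.8×2π×0.2265×1) = 0.0244 K/W
R_total = 0.8888 K/W
Q = ΔT/R_total = 144/0.8888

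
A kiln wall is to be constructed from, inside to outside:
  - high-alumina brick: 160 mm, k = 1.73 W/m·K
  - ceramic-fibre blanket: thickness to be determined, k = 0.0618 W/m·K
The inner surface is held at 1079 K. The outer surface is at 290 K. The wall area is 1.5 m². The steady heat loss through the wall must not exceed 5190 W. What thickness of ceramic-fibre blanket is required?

Thermal resistances in series:
R_high-alumina brick = L/(kA) = 0.16/(1.73×1.5) = 0.06166 K/W
Sum of the known resistances R_other = 0.06166 K/W
Required total resistance R_tot = ΔT/Q_allow = 789/5190 = 0.152 K/W
R_ceramic-fibre blanket = R_tot − R_other = 0.09037 K/W
L = R·k·A = 0.09037×0.0618×1.5

L ≈ 8.38 mm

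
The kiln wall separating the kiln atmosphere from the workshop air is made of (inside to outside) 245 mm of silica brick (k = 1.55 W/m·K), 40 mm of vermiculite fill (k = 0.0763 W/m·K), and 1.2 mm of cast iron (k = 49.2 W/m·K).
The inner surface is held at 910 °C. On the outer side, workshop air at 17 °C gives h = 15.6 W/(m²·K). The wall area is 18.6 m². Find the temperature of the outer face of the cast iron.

T ≈ 93.7 °C

Series thermal resistances:
R_silica brick = L/(kA) = 0.245/(1.55×18.6) = 0.008498 K/W
R_vermiculite fill = L/(kA) = 0.04/(0.0763×18.6) = 0.02819 K/W
R_cast iron = L/(kA) = 0.0012/(49.2×18.6) = 1.311×10^-6 K/W
R_outer film = 1/(h_o·A) = 1/(15.6×18.6) = 0.003446 K/W
R_total = 0.04013 K/W;  Q = ΔT/R_total = 893/0.04013 = 22250 W
T_interface = T_inner − Q·ΣR(inner→interface) = 910 − 22300×0.03668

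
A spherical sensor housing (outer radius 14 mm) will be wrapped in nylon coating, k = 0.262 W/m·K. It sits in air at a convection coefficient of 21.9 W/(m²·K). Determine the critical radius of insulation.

r_cr ≈ 23.9 mm

For a sphere r_cr = 2k/h = 2×0.262/21.9
r_cr = 23.9 mm; since the bare radius (14 mm) is below r_cr, adding a thin layer of insulation will *increase* heat loss.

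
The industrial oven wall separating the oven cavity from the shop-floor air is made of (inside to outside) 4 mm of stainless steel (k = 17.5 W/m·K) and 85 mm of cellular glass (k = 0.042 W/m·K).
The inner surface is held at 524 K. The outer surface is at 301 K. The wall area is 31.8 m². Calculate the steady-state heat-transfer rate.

Model the wall as resistances in series:
R_stainless steel = L/(kA) = 0.004/(17.5×31.8) = 7.188×10^-6 K/W
R_cellular glass = L/(kA) = 0.085/(0.042×31.8) = 0.06364 K/W
R_total = 0.06365 K/W
Q = ΔT / R_total = 223 / 0.06365

Q ≈ 3500 W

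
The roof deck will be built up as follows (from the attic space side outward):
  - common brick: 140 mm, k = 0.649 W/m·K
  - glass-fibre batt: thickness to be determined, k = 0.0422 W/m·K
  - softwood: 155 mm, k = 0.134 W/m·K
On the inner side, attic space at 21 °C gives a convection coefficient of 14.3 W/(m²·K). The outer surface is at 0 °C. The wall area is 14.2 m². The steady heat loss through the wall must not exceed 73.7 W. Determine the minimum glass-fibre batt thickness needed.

Using the resistance-network approach (series):
R_inner film = 1/(h_i·A) = 1/(14.3×14.2) = 0.004925 K/W
R_common brick = L/(kA) = 0.14/(0.649×14.2) = 0.01519 K/W
R_softwood = L/(kA) = 0.155/(0.134×14.2) = 0.08146 K/W
Sum of the known resistances R_other = 0.1016 K/W
Required total resistance R_tot = ΔT/Q_allow = 21/73.7 = 0.2849 K/W
R_glass-fibre batt = R_tot − R_other = 0.1834 K/W
L = R·k·A = 0.1834×0.0422×14.2

L ≈ 110 mm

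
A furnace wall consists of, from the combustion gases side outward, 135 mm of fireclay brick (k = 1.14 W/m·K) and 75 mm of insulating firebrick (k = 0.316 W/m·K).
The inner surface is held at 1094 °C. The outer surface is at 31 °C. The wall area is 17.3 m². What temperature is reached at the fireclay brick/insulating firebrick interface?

T ≈ 740 °C

Using the resistance-network approach (series):
R_fireclay brick = L/(kA) = 0.135/(1.14×17.3) = 0.006845 K/W
R_insulating firebrick = L/(kA) = 0.075/(0.316×17.3) = 0.01372 K/W
R_total = 0.02056 K/W;  Q = ΔT/R_total = 1063/0.02056 = 51690 W
T_interface = T_inner − Q·ΣR(inner→interface) = 1094 − 51700×0.006845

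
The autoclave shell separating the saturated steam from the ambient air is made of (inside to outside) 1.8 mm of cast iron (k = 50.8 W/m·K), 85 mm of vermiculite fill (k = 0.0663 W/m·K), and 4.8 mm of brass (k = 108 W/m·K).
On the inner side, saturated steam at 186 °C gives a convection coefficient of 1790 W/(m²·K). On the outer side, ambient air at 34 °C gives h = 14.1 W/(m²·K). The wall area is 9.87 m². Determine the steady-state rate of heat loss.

Q ≈ 1110 W

Treating each layer as a thermal resistance in series:
R_inner film = 1/(h_i·A) = 1/(1790×9.87) = 5.66×10^-5 K/W
R_cast iron = L/(kA) = 0.0018/(50.8×9.87) = 3.59×10^-6 K/W
R_vermiculite fill = L/(kA) = 0.085/(0.0663×9.87) = 0.1299 K/W
R_brass = L/(kA) = 0.0048/(108×9.87) = 4.503×10^-6 K/W
R_outer film = 1/(h_o·A) = 1/(14.1×9.87) = 0.007186 K/W
R_total = 0.1371 K/W
Q = ΔT / R_total = 152 / 0.1371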